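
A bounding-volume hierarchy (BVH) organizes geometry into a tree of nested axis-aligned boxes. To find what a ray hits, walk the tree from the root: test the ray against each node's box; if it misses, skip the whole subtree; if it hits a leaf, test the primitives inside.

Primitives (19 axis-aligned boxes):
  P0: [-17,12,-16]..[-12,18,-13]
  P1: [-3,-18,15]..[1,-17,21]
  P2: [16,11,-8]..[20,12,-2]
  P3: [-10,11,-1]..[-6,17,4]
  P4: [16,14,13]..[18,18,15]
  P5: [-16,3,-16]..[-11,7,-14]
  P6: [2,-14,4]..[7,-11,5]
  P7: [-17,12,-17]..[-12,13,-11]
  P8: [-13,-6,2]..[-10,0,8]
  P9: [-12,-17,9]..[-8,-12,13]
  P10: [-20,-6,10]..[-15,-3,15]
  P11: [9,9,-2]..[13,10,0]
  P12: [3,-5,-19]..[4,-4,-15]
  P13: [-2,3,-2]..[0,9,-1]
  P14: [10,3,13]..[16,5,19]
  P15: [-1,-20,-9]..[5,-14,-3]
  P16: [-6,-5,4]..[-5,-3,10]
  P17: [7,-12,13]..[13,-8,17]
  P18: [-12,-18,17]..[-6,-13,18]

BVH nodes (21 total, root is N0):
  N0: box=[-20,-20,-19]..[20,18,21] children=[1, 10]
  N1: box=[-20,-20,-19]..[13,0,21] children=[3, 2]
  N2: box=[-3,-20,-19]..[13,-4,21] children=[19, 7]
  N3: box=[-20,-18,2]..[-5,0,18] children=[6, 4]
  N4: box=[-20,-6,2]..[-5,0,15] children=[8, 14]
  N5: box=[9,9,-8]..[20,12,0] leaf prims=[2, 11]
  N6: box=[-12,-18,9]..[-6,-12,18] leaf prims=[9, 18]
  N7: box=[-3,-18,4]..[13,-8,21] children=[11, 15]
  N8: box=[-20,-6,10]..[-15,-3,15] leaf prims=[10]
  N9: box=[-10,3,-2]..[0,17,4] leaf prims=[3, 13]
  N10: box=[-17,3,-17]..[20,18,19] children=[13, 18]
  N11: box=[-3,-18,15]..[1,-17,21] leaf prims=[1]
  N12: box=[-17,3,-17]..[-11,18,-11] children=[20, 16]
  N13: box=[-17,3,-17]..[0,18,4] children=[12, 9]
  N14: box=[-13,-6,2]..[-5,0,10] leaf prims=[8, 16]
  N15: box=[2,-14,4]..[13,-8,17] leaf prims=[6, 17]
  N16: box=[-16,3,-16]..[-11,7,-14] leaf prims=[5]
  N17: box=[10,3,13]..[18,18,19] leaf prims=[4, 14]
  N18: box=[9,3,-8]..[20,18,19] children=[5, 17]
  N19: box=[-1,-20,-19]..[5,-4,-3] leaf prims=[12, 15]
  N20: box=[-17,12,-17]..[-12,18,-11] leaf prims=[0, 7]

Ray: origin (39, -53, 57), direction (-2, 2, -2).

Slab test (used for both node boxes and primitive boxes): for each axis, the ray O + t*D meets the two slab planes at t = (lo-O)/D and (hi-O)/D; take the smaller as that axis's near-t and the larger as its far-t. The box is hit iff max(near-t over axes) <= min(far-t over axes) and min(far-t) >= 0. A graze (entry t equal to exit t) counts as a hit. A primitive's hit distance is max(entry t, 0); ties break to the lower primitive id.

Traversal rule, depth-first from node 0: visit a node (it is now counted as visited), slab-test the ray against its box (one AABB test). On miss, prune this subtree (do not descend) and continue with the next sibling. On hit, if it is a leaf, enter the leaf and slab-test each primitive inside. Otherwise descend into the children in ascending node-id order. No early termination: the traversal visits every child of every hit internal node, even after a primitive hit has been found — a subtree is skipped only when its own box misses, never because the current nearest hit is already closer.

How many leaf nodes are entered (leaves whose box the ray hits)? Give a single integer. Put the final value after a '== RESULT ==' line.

Traverse from the root:
N0 x:[19/2,59/2] y:[33/2,71/2] z:[18,38] -> hit [18,59/2], descend [1, 10]
  N1 x:[13,59/2] y:[33/2,53/2] z:[18,38] -> hit [18,53/2], descend [2, 3]
    N2 x:[13,21] y:[33/2,49/2] z:[18,38] -> hit [18,21], descend [7, 19]
      N7 x:[13,21] y:[35/2,45/2] z:[18,53/2] -> hit [18,21], descend [11, 15]
        N11 x:[19,21] y:[35/2,18] z:[18,21] -> miss, prune
        N15 x:[13,37/2] y:[39/2,45/2] z:[20,53/2] -> miss, prune
      N19 x:[17,20] y:[33/2,49/2] z:[30,38] -> miss, prune
    N3 x:[22,59/2] y:[35/2,53/2] z:[39/2,55/2] -> hit [22,53/2], descend [4, 6]
      N4 x:[22,59/2] y:[47/2,53/2] z:[21,55/2] -> hit [47/2,53/2], descend [8, 14]
        N8 x:[27,59/2] y:[47/2,25] z:[21,47/2] -> miss, prune
        N14 x:[22,26] y:[47/2,53/2] z:[47/2,55/2] -> hit [47/2,26] leaf, test {P8@t=49/2, P16(miss)}
      N6 x:[45/2,51/2] y:[35/2,41/2] z:[39/2,24] -> miss, prune
  N10 x:[19/2,28] y:[28,71/2] z:[19,37] -> hit [28,28], descend [13, 18]
    N13 x:[39/2,28] y:[28,71/2] z:[53/2,37] -> hit [28,28], descend [9, 12]
      N9 x:[39/2,49/2] y:[28,35] z:[53/2,59/2] -> miss, prune
      N12 x:[25,28] y:[28,71/2] z:[34,37] -> miss, prune
    N18 x:[19/2,15] y:[28,71/2] z:[19,65/2] -> miss, prune

Summary -> nodes [0, 1, 2, 7, 11, 15, 19, 3, 4, 8, 14, 6, 10, 13, 9, 12, 18]; box-tests=17; leaf-entries=1; first=P8

== RESULT ==
1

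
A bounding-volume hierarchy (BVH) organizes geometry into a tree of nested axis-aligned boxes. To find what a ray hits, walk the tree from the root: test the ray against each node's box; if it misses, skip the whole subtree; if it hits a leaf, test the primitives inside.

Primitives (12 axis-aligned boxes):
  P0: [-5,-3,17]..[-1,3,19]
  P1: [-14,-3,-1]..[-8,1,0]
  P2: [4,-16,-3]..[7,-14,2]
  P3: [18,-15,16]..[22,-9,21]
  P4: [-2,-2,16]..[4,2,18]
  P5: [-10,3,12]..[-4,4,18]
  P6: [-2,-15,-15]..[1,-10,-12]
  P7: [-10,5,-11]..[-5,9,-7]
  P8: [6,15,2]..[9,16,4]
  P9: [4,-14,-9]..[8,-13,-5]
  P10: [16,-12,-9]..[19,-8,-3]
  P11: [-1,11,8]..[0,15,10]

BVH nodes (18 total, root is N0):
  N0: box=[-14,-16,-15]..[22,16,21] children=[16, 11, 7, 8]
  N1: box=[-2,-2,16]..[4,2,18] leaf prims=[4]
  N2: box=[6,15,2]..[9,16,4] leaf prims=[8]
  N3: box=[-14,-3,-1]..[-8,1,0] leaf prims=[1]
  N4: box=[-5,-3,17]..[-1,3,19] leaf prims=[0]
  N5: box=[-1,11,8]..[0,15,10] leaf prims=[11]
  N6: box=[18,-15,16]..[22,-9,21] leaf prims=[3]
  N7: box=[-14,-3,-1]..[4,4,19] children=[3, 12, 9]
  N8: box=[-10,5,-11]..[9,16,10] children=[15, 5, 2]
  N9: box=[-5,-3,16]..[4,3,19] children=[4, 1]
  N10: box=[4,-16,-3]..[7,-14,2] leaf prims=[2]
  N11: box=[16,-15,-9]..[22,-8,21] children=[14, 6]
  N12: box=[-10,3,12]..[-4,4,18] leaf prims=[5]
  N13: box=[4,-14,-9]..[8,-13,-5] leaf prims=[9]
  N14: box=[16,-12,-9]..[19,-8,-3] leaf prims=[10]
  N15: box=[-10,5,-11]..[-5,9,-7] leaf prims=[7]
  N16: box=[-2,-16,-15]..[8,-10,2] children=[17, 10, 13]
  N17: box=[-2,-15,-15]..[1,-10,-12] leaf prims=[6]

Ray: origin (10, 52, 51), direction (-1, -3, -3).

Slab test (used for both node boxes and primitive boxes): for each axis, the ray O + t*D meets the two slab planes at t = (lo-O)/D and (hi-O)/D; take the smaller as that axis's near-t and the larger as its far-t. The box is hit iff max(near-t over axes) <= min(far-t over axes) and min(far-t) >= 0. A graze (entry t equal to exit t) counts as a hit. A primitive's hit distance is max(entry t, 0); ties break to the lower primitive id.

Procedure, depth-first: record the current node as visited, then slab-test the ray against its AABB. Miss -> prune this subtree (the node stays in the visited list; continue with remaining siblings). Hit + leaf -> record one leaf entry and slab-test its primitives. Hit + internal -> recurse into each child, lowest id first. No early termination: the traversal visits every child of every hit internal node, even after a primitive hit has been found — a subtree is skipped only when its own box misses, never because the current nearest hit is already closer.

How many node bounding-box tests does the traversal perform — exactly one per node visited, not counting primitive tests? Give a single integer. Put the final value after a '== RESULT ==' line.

Trace the traversal:
N0 x:[-12,24] y:[12,68/3] z:[10,22] -> hit [12,22], descend [7, 8, 11, 16]
  N7 x:[6,24] y:[16,55/3] z:[32/3,52/3] -> hit [16,52/3], descend [3, 9, 12]
    N3 x:[18,24] y:[17,55/3] z:[17,52/3] -> miss, prune
    N9 x:[6,15] y:[49/3,55/3] z:[32/3,35/3] -> miss, prune
    N12 x:[14,20] y:[16,49/3] z:[11,13] -> miss, prune
  N8 x:[1,20] y:[12,47/3] z:[41/3,62/3] -> hit [41/3,47/3], descend [2, 5, 15]
    N2 x:[1,4] y:[12,37/3] z:[47/3,49/3] -> miss, prune
    N5 x:[10,11] y:[37/3,41/3] z:[41/3,43/3] -> miss, prune
    N15 x:[15,20] y:[43/3,47/3] z:[58/3,62/3] -> miss, prune
  N11 x:[-12,-6] y:[20,67/3] z:[10,20] -> miss, prune
  N16 x:[2,12] y:[62/3,68/3] z:[49/3,22] -> miss, prune

Visited [0, 7, 3, 9, 12, 8, 2, 5, 15, 11, 16]. Tests: 11 box, 0 leaf. Nearest: miss.

== RESULT ==
11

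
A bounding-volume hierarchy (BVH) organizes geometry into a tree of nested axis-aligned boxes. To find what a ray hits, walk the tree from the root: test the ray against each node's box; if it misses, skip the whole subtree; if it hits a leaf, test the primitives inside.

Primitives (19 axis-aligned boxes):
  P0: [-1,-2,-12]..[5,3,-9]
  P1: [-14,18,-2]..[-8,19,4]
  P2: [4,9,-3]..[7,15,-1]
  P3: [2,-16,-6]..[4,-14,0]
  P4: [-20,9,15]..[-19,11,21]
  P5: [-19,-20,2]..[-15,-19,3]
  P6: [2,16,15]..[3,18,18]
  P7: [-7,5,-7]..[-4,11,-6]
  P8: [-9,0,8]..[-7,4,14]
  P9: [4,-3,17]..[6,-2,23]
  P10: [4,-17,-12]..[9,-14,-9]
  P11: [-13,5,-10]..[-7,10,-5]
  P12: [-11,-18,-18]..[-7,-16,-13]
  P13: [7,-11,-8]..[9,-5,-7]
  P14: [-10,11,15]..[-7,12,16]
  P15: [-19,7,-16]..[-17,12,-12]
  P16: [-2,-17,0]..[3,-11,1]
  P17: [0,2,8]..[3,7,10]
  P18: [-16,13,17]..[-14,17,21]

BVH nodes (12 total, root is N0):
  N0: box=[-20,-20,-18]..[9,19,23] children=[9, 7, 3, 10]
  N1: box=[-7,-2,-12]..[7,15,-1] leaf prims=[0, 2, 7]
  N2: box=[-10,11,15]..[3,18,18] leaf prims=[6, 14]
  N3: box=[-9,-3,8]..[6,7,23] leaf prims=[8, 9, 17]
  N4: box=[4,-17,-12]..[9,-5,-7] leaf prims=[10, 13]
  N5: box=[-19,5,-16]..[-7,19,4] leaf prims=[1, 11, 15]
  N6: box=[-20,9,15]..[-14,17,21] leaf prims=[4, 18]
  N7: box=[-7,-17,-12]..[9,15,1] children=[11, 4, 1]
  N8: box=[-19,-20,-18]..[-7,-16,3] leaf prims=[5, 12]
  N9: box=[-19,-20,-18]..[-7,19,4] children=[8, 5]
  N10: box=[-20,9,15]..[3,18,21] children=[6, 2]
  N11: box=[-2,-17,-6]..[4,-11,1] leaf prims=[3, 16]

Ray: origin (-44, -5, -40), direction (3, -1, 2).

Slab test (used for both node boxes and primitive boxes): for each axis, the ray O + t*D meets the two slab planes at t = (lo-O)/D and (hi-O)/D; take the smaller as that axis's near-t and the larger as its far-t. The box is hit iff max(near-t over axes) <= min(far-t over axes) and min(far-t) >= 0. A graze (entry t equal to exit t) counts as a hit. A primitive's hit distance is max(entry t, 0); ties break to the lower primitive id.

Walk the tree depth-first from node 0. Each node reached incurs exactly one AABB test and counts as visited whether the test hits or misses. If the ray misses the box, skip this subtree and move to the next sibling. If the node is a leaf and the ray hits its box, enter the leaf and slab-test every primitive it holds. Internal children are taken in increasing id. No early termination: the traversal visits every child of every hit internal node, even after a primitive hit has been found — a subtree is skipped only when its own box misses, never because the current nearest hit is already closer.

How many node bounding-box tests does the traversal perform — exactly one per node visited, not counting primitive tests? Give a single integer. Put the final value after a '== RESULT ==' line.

Trace the traversal:
N0 x:[8,53/3] y:[-24,15] z:[11,63/2] -> hit [11,15], descend [3, 7, 9, 10]
  N3 x:[35/3,50/3] y:[-12,-2] z:[24,63/2] -> miss, prune
  N7 x:[37/3,53/3] y:[-20,12] z:[14,41/2] -> miss, prune
  N9 x:[25/3,37/3] y:[-24,15] z:[11,22] -> hit [11,37/3], descend [5, 8]
    N5 x:[25/3,37/3] y:[-24,-10] z:[12,22] -> miss, prune
    N8 x:[25/3,37/3] y:[11,15] z:[11,43/2] -> hit [11,37/3] leaf, test {P5(miss), P12@t=11}
  N10 x:[8,47/3] y:[-23,-14] z:[55/2,61/2] -> miss, prune

Visited [0, 3, 7, 9, 5, 8, 10]. Tests: 7 box, 1 leaf. Nearest: P12.

== RESULT ==
7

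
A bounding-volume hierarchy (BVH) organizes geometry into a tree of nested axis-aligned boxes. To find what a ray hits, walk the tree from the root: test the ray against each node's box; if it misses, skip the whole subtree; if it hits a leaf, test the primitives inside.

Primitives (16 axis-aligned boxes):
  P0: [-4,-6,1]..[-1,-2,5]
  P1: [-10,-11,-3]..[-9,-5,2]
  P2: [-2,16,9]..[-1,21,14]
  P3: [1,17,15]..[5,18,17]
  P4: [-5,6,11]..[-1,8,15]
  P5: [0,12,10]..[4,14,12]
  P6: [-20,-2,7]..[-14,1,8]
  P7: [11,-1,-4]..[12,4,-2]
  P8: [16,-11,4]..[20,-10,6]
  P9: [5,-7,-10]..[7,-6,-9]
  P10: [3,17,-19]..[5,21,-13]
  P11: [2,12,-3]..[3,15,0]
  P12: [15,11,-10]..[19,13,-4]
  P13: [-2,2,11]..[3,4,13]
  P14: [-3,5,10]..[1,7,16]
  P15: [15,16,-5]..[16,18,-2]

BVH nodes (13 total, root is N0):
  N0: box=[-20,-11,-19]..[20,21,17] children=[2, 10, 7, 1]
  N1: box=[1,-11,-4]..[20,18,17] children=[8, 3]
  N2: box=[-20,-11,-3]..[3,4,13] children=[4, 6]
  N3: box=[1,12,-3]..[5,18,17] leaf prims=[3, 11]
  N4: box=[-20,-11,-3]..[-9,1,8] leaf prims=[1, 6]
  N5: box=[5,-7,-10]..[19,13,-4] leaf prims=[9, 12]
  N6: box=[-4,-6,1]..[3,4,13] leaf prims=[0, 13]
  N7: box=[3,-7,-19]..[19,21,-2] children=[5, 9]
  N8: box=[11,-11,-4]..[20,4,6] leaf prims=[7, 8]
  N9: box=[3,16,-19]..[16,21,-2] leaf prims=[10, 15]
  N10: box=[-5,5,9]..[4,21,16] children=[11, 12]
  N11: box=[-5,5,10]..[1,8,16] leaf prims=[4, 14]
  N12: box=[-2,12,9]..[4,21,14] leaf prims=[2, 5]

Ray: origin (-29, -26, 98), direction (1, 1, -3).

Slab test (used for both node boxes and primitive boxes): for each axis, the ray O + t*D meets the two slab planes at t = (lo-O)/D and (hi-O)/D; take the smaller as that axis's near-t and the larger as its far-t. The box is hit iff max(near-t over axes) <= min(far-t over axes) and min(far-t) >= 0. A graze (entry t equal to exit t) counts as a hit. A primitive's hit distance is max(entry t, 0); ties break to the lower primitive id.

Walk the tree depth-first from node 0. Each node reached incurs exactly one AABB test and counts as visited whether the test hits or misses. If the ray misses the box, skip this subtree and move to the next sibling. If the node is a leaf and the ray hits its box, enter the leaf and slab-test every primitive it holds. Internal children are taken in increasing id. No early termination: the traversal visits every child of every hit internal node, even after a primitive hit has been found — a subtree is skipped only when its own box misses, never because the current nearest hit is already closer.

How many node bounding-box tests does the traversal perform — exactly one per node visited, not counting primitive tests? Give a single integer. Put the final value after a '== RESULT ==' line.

Traverse from the root:
N0 x:[9,49] y:[15,47] z:[27,39] -> hit [27,39], descend [1, 2, 7, 10]
  N1 x:[30,49] y:[15,44] z:[27,34] -> hit [30,34], descend [3, 8]
    N3 x:[30,34] y:[38,44] z:[27,101/3] -> miss, prune
    N8 x:[40,49] y:[15,30] z:[92/3,34] -> miss, prune
  N2 x:[9,32] y:[15,30] z:[85/3,101/3] -> hit [85/3,30], descend [4, 6]
    N4 x:[9,20] y:[15,27] z:[30,101/3] -> miss, prune
    N6 x:[25,32] y:[20,30] z:[85/3,97/3] -> hit [85/3,30] leaf, test {P0(miss), P13@t=85/3}
  N7 x:[32,48] y:[19,47] z:[100/3,39] -> hit [100/3,39], descend [5, 9]
    N5 x:[34,48] y:[19,39] z:[34,36] -> hit [34,36] leaf, test {P9(miss), P12(miss)}
    N9 x:[32,45] y:[42,47] z:[100/3,39] -> miss, prune
  N10 x:[24,33] y:[31,47] z:[82/3,89/3] -> miss, prune

Summary -> nodes [0, 1, 3, 8, 2, 4, 6, 7, 5, 9, 10]; box-tests=11; leaf-entries=2; first=P13

== RESULT ==
11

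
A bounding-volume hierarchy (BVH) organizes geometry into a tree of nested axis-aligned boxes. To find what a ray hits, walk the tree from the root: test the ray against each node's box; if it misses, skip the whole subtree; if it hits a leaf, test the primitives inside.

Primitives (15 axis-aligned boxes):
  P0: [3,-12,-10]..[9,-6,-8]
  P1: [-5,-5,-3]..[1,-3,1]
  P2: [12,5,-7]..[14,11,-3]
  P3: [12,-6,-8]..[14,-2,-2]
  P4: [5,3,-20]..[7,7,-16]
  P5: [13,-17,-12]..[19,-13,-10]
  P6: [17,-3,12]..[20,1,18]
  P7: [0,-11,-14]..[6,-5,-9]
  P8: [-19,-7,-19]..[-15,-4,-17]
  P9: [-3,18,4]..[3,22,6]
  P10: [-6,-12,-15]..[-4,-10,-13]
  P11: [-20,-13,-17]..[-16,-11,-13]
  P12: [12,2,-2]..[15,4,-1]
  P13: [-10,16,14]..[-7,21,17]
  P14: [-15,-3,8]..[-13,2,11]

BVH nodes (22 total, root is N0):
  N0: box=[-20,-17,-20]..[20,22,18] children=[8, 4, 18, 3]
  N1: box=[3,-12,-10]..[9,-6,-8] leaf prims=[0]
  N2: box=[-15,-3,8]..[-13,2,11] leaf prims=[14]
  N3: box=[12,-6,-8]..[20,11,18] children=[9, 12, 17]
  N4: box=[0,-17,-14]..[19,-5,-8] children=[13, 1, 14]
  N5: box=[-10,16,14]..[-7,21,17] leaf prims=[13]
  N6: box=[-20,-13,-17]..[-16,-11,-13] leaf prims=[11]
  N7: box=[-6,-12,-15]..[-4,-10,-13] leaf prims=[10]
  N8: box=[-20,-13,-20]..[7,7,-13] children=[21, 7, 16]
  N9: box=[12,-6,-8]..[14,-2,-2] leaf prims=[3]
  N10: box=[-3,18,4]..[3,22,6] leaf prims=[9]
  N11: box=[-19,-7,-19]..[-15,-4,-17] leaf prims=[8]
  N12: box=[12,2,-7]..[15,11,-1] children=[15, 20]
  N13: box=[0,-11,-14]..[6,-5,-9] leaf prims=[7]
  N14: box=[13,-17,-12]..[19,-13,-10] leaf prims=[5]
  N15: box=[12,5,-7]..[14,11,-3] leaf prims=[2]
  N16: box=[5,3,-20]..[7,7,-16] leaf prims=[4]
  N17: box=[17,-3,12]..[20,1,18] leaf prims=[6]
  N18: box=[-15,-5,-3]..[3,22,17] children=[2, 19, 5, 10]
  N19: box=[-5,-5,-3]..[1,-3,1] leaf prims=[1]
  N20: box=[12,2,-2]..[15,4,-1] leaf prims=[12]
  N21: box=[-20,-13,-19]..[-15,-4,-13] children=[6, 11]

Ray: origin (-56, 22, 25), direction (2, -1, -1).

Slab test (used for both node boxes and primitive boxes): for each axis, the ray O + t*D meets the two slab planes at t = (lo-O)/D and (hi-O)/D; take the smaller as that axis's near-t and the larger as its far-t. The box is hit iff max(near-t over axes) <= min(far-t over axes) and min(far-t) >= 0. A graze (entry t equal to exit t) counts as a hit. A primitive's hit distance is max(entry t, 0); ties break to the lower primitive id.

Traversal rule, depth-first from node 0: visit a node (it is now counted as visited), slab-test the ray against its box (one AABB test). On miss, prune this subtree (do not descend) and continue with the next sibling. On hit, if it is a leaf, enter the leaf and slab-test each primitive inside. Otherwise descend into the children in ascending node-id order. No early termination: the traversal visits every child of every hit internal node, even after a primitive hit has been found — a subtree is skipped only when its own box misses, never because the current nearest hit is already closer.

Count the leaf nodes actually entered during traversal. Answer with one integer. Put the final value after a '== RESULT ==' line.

Trace the traversal:
N0 x:[18,38] y:[0,39] z:[7,45] -> hit [18,38], descend [3, 4, 8, 18]
  N3 x:[34,38] y:[11,28] z:[7,33] -> miss, prune
  N4 x:[28,75/2] y:[27,39] z:[33,39] -> hit [33,75/2], descend [1, 13, 14]
    N1 x:[59/2,65/2] y:[28,34] z:[33,35] -> miss, prune
    N13 x:[28,31] y:[27,33] z:[34,39] -> miss, prune
    N14 x:[69/2,75/2] y:[35,39] z:[35,37] -> hit [35,37] leaf, test {P5@t=35}
  N8 x:[18,63/2] y:[15,35] z:[38,45] -> miss, prune
  N18 x:[41/2,59/2] y:[0,27] z:[8,28] -> hit [41/2,27], descend [2, 5, 10, 19]
    N2 x:[41/2,43/2] y:[20,25] z:[14,17] -> miss, prune
    N5 x:[23,49/2] y:[1,6] z:[8,11] -> miss, prune
    N10 x:[53/2,59/2] y:[0,4] z:[19,21] -> miss, prune
    N19 x:[51/2,57/2] y:[25,27] z:[24,28] -> hit [51/2,27] leaf, test {P1@t=51/2}

12 AABB tests over nodes [0, 3, 4, 1, 13, 14, 8, 18, 2, 5, 10, 19]; 2 leaves entered; closest P1.

== RESULT ==
2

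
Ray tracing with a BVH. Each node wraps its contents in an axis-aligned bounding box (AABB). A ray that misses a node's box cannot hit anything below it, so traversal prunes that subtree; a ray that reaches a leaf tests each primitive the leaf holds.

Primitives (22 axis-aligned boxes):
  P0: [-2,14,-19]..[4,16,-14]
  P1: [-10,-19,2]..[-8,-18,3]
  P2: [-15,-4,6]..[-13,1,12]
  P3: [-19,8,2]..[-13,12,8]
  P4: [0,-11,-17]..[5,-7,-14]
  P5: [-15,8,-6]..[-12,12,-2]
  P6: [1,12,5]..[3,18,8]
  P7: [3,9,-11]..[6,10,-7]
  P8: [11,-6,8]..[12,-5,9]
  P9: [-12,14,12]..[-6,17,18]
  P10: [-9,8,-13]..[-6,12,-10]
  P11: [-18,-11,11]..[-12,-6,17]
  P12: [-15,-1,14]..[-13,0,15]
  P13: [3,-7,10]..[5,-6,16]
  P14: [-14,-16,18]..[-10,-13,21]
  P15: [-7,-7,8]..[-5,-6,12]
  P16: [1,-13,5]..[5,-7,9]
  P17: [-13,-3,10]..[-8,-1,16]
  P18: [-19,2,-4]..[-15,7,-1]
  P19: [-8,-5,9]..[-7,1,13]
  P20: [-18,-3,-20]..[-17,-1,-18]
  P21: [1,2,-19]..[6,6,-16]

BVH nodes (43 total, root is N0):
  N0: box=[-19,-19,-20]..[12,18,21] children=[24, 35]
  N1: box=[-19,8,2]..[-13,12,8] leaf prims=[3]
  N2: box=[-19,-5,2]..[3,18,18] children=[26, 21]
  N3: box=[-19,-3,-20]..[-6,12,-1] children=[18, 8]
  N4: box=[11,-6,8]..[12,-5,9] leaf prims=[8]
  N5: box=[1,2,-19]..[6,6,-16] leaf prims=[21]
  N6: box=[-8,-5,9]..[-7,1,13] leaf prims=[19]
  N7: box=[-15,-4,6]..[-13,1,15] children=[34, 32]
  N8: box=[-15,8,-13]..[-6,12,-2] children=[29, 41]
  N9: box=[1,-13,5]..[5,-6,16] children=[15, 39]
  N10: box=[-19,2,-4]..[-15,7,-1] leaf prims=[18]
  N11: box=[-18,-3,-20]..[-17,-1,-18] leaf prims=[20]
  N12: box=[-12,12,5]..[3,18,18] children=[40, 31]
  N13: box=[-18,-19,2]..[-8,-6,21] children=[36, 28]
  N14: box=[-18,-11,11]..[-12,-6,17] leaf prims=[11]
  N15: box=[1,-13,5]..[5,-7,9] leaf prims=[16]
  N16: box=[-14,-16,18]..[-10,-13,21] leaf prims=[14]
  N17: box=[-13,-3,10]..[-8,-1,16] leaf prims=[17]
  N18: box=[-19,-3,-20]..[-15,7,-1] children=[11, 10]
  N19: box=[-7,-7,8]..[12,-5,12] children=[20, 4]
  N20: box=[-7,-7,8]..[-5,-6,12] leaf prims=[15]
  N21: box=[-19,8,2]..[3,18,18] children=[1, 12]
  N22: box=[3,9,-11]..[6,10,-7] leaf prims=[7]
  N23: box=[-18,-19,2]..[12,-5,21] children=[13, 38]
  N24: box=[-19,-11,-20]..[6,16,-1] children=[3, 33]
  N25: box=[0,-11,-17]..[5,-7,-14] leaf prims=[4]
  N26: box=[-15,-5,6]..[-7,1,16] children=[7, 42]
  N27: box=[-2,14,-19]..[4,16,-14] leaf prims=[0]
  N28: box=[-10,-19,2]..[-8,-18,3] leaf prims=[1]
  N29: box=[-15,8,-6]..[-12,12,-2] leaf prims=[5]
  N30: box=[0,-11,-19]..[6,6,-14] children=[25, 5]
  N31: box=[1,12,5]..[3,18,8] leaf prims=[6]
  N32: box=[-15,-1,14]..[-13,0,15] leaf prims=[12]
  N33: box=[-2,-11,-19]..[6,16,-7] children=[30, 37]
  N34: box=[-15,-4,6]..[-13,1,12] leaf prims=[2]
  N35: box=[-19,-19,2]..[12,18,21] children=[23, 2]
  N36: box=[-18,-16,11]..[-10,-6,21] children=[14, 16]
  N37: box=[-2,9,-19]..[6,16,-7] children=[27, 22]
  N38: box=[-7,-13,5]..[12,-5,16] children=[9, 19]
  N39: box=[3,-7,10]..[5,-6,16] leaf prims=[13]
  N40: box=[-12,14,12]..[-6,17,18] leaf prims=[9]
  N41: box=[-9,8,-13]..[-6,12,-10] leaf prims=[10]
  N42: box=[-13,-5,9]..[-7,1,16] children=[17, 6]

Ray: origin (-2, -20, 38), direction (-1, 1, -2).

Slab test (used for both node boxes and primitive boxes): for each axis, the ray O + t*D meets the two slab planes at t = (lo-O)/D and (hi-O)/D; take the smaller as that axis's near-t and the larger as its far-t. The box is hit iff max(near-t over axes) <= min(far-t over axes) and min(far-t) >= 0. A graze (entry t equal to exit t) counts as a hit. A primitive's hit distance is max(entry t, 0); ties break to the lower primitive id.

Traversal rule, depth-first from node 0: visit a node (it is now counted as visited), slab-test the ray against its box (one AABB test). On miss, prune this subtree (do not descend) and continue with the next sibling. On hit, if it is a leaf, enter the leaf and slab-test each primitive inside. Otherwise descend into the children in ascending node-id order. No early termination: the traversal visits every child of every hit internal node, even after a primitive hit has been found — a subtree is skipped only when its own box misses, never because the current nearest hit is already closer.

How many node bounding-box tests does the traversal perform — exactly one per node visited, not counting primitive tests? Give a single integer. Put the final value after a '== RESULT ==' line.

Trace the traversal:
N0 x:[-14,17] y:[1,38] z:[17/2,29] -> hit [17/2,17], descend [24, 35]
  N24 x:[-8,17] y:[9,36] z:[39/2,29] -> miss, prune
  N35 x:[-14,17] y:[1,38] z:[17/2,18] -> hit [17/2,17], descend [2, 23]
    N2 x:[-5,17] y:[15,38] z:[10,18] -> hit [15,17], descend [21, 26]
      N21 x:[-5,17] y:[28,38] z:[10,18] -> miss, prune
      N26 x:[5,13] y:[15,21] z:[11,16] -> miss, prune
    N23 x:[-14,16] y:[1,15] z:[17/2,18] -> hit [17/2,15], descend [13, 38]
      N13 x:[6,16] y:[1,14] z:[17/2,18] -> hit [17/2,14], descend [28, 36]
        N28 x:[6,8] y:[1,2] z:[35/2,18] -> miss, prune
        N36 x:[8,16] y:[4,14] z:[17/2,27/2] -> hit [17/2,27/2], descend [14, 16]
          N14 x:[10,16] y:[9,14] z:[21/2,27/2] -> hit [21/2,27/2] leaf, test {P11@t=21/2}
          N16 x:[8,12] y:[4,7] z:[17/2,10] -> miss, prune
      N38 x:[-14,5] y:[7,15] z:[11,33/2] -> miss, prune

13 AABB tests over nodes [0, 24, 35, 2, 21, 26, 23, 13, 28, 36, 14, 16, 38]; 1 leaf entered; closest P11.

== RESULT ==
13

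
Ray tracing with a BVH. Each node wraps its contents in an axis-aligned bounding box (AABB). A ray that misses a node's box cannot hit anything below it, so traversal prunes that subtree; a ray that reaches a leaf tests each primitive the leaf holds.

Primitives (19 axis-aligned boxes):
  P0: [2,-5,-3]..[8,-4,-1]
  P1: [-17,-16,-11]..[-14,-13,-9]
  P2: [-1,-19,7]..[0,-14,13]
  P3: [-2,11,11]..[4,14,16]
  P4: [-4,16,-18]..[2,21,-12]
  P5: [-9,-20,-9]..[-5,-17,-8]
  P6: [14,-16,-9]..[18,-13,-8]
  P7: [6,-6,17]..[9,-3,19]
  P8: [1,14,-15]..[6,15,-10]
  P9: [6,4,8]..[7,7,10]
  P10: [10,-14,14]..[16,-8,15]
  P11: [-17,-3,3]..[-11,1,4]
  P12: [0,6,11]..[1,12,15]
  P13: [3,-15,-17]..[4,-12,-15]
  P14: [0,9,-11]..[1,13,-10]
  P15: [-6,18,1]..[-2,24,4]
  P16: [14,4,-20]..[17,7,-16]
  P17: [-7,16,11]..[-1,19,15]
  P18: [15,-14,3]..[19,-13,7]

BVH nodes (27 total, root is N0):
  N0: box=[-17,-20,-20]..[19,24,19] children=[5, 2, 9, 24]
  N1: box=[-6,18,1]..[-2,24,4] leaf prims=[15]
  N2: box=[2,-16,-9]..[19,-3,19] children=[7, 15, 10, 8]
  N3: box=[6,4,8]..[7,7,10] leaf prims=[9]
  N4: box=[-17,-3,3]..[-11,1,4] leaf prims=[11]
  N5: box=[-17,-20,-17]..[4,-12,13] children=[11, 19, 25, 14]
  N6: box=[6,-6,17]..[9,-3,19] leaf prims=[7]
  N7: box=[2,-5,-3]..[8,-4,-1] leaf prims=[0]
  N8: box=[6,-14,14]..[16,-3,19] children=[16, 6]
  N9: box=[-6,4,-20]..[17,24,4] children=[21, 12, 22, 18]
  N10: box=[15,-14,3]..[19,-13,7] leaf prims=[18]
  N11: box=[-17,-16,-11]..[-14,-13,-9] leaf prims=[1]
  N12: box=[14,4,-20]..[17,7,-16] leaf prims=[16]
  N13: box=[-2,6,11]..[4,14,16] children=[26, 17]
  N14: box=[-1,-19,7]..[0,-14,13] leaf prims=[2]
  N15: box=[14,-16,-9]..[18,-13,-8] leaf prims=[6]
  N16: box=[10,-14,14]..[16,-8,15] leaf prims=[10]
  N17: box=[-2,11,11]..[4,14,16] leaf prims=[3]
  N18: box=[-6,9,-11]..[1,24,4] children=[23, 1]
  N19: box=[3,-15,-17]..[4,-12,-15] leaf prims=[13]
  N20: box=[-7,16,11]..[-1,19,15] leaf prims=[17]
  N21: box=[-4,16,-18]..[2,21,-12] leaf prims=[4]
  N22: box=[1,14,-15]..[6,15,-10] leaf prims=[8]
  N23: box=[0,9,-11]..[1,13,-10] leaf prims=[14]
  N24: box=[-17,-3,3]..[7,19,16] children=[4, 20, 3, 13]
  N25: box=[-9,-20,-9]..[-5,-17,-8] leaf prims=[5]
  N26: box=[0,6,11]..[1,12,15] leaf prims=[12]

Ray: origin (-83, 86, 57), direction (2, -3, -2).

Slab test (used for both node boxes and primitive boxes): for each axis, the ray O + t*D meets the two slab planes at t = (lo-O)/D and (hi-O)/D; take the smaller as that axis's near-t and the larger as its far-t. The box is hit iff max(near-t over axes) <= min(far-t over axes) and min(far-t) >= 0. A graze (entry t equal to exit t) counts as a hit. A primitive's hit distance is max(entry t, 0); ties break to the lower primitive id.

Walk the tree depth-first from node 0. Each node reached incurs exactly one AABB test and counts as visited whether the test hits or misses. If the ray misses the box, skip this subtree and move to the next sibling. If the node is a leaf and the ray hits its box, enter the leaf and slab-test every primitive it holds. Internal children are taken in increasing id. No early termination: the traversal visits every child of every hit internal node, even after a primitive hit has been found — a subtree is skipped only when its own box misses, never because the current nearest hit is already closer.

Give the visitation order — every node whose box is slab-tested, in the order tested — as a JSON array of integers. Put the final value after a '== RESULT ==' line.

Trace the traversal:
N0 x:[33,51] y:[62/3,106/3] z:[19,77/2] -> hit [33,106/3], descend [2, 5, 9, 24]
  N2 x:[85/2,51] y:[89/3,34] z:[19,33] -> miss, prune
  N5 x:[33,87/2] y:[98/3,106/3] z:[22,37] -> hit [33,106/3], descend [11, 14, 19, 25]
    N11 x:[33,69/2] y:[33,34] z:[33,34] -> hit [33,34] leaf, test {P1@t=33}
    N14 x:[41,83/2] y:[100/3,35] z:[22,25] -> miss, prune
    N19 x:[43,87/2] y:[98/3,101/3] z:[36,37] -> miss, prune
    N25 x:[37,39] y:[103/3,106/3] z:[65/2,33] -> miss, prune
  N9 x:[77/2,50] y:[62/3,82/3] z:[53/2,77/2] -> miss, prune
  N24 x:[33,45] y:[67/3,89/3] z:[41/2,27] -> miss, prune

order=[0, 2, 5, 11, 14, 19, 25, 9, 24]  |boxes|=9  |leaves|=1  hit=P1

== RESULT ==
[0, 2, 5, 11, 14, 19, 25, 9, 24]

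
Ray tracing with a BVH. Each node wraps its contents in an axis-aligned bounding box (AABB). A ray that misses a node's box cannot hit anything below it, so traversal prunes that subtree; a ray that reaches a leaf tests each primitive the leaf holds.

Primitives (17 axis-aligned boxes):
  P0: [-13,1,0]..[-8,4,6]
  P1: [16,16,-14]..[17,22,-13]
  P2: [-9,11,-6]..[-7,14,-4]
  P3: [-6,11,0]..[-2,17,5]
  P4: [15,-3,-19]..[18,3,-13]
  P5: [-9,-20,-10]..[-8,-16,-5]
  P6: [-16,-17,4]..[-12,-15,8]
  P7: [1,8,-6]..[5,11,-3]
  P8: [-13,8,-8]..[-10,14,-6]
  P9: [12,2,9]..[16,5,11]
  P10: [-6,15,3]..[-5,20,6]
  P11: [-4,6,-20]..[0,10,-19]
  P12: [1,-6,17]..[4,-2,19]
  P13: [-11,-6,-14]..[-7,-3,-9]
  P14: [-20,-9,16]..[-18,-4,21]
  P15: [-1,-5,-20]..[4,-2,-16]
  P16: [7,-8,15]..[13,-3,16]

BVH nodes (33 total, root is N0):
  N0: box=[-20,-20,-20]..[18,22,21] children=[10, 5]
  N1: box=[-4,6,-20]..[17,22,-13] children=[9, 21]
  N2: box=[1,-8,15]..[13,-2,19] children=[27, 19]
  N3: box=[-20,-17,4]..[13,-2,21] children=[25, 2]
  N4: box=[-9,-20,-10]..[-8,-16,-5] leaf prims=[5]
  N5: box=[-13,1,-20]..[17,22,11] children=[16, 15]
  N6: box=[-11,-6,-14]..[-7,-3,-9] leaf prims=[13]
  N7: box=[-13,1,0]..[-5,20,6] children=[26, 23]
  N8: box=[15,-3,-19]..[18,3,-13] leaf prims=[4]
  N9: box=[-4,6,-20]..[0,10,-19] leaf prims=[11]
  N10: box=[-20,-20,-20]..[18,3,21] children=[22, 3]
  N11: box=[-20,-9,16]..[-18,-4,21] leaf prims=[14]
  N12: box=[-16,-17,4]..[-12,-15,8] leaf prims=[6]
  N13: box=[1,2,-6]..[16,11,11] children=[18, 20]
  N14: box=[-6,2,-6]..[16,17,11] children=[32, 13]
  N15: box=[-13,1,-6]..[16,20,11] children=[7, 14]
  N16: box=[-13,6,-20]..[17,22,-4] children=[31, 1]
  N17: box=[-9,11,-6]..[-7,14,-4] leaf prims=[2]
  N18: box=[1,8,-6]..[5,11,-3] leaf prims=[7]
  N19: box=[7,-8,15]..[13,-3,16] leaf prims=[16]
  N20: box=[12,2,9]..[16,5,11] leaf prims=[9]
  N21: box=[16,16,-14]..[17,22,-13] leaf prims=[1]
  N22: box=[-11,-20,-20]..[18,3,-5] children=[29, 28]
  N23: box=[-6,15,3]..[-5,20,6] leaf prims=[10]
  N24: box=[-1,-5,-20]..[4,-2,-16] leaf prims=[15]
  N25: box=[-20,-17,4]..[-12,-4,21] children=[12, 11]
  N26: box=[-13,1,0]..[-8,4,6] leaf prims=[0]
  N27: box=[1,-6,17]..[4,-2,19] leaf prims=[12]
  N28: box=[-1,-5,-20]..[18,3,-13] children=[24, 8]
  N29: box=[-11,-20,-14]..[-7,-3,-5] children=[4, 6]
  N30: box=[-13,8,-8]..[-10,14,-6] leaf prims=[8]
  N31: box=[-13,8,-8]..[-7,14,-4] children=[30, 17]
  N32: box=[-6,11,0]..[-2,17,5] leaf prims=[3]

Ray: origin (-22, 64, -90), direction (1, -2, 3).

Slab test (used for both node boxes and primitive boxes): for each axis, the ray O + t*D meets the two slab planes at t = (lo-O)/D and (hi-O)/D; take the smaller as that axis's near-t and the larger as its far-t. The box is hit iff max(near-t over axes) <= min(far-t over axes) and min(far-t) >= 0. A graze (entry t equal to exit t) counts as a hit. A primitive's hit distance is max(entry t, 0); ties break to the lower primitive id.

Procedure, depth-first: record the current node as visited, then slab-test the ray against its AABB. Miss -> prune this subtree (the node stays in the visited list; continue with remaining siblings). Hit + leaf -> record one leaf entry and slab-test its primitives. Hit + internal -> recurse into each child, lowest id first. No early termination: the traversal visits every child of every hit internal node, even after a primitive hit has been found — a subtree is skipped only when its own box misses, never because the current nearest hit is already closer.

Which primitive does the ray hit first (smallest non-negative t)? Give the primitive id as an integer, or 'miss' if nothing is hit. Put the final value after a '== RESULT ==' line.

Trace the traversal:
N0 x:[2,40] y:[21,42] z:[70/3,37] -> hit [70/3,37], descend [5, 10]
  N5 x:[9,39] y:[21,63/2] z:[70/3,101/3] -> hit [70/3,63/2], descend [15, 16]
    N15 x:[9,38] y:[22,63/2] z:[28,101/3] -> hit [28,63/2], descend [7, 14]
      N7 x:[9,17] y:[22,63/2] z:[30,32] -> miss, prune
      N14 x:[16,38] y:[47/2,31] z:[28,101/3] -> hit [28,31], descend [13, 32]
        N13 x:[23,38] y:[53/2,31] z:[28,101/3] -> hit [28,31], descend [18, 20]
          N18 x:[23,27] y:[53/2,28] z:[28,29] -> miss, prune
          N20 x:[34,38] y:[59/2,31] z:[33,101/3] -> miss, prune
        N32 x:[16,20] y:[47/2,53/2] z:[30,95/3] -> miss, prune
    N16 x:[9,39] y:[21,29] z:[70/3,86/3] -> hit [70/3,86/3], descend [1, 31]
      N1 x:[18,39] y:[21,29] z:[70/3,77/3] -> hit [70/3,77/3], descend [9, 21]
        N9 x:[18,22] y:[27,29] z:[70/3,71/3] -> miss, prune
        N21 x:[38,39] y:[21,24] z:[76/3,77/3] -> miss, prune
      N31 x:[9,15] y:[25,28] z:[82/3,86/3] -> miss, prune
  N10 x:[2,40] y:[61/2,42] z:[70/3,37] -> hit [61/2,37], descend [3, 22]
    N3 x:[2,35] y:[33,81/2] z:[94/3,37] -> hit [33,35], descend [2, 25]
      N2 x:[23,35] y:[33,36] z:[35,109/3] -> hit [35,35], descend [19, 27]
        N19 x:[29,35] y:[67/2,36] z:[35,106/3] -> hit [35,35] leaf, test {P16@t=35}
        N27 x:[23,26] y:[33,35] z:[107/3,109/3] -> miss, prune
      N25 x:[2,10] y:[34,81/2] z:[94/3,37] -> miss, prune
    N22 x:[11,40] y:[61/2,42] z:[70/3,85/3] -> miss, prune

order=[0, 5, 15, 7, 14, 13, 18, 20, 32, 16, 1, 9, 21, 31, 10, 3, 2, 19, 27, 25, 22]  |boxes|=21  |leaves|=1  hit=P16

== RESULT ==
16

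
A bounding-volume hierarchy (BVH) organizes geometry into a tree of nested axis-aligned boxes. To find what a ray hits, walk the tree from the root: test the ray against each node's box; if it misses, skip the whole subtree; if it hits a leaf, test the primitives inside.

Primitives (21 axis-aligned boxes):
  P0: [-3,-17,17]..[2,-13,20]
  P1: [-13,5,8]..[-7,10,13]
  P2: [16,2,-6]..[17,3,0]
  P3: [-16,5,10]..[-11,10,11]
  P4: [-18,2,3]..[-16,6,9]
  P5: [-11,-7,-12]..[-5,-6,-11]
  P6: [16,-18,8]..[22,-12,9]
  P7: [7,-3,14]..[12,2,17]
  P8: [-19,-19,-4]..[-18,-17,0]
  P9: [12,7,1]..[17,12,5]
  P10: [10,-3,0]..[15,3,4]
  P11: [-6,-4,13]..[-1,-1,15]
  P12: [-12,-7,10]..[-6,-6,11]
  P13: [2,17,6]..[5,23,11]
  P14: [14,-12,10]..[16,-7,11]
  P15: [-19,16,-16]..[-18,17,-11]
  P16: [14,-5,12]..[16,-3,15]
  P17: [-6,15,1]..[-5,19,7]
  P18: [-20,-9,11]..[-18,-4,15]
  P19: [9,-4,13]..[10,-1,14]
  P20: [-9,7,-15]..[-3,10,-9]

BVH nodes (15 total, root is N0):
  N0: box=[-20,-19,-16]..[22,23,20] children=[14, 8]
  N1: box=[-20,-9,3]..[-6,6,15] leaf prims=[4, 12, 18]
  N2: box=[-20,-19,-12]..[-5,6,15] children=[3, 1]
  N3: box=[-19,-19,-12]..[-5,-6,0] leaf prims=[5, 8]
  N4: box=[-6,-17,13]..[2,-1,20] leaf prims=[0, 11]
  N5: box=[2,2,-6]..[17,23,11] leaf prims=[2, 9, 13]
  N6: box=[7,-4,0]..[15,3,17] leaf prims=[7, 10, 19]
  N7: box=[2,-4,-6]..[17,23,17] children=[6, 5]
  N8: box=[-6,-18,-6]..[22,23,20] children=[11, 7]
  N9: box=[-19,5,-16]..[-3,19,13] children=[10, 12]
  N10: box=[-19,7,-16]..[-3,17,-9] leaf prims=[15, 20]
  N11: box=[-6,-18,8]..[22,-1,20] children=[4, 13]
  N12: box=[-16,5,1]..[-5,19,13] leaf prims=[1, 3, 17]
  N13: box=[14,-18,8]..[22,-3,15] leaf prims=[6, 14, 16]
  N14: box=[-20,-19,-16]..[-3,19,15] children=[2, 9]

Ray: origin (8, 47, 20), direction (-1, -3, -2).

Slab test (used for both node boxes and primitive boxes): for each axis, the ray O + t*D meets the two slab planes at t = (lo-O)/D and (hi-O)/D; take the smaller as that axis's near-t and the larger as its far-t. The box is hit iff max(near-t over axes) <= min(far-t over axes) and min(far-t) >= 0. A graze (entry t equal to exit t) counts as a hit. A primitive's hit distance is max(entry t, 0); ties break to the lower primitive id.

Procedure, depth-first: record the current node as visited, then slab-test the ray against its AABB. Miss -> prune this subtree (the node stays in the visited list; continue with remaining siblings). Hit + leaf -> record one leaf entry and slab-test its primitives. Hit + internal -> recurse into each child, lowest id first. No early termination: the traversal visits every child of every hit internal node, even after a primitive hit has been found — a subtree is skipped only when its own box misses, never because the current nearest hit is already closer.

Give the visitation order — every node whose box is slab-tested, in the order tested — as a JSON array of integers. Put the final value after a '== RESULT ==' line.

Traverse from the root:
N0 x:[-14,28] y:[8,22] z:[0,18] -> hit [8,18], descend [8, 14]
  N8 x:[-14,14] y:[8,65/3] z:[0,13] -> hit [8,13], descend [7, 11]
    N7 x:[-9,6] y:[8,17] z:[3/2,13] -> miss, prune
    N11 x:[-14,14] y:[16,65/3] z:[0,6] -> miss, prune
  N14 x:[11,28] y:[28/3,22] z:[5/2,18] -> hit [11,18], descend [2, 9]
    N2 x:[13,28] y:[41/3,22] z:[5/2,16] -> hit [41/3,16], descend [1, 3]
      N1 x:[14,28] y:[41/3,56/3] z:[5/2,17/2] -> miss, prune
      N3 x:[13,27] y:[53/3,22] z:[10,16] -> miss, prune
    N9 x:[11,27] y:[28/3,14] z:[7/2,18] -> hit [11,14], descend [10, 12]
      N10 x:[11,27] y:[10,40/3] z:[29/2,18] -> miss, prune
      N12 x:[13,24] y:[28/3,14] z:[7/2,19/2] -> miss, prune

order=[0, 8, 7, 11, 14, 2, 1, 3, 9, 10, 12]  |boxes|=11  |leaves|=0  hit=miss

== RESULT ==
[0, 8, 7, 11, 14, 2, 1, 3, 9, 10, 12]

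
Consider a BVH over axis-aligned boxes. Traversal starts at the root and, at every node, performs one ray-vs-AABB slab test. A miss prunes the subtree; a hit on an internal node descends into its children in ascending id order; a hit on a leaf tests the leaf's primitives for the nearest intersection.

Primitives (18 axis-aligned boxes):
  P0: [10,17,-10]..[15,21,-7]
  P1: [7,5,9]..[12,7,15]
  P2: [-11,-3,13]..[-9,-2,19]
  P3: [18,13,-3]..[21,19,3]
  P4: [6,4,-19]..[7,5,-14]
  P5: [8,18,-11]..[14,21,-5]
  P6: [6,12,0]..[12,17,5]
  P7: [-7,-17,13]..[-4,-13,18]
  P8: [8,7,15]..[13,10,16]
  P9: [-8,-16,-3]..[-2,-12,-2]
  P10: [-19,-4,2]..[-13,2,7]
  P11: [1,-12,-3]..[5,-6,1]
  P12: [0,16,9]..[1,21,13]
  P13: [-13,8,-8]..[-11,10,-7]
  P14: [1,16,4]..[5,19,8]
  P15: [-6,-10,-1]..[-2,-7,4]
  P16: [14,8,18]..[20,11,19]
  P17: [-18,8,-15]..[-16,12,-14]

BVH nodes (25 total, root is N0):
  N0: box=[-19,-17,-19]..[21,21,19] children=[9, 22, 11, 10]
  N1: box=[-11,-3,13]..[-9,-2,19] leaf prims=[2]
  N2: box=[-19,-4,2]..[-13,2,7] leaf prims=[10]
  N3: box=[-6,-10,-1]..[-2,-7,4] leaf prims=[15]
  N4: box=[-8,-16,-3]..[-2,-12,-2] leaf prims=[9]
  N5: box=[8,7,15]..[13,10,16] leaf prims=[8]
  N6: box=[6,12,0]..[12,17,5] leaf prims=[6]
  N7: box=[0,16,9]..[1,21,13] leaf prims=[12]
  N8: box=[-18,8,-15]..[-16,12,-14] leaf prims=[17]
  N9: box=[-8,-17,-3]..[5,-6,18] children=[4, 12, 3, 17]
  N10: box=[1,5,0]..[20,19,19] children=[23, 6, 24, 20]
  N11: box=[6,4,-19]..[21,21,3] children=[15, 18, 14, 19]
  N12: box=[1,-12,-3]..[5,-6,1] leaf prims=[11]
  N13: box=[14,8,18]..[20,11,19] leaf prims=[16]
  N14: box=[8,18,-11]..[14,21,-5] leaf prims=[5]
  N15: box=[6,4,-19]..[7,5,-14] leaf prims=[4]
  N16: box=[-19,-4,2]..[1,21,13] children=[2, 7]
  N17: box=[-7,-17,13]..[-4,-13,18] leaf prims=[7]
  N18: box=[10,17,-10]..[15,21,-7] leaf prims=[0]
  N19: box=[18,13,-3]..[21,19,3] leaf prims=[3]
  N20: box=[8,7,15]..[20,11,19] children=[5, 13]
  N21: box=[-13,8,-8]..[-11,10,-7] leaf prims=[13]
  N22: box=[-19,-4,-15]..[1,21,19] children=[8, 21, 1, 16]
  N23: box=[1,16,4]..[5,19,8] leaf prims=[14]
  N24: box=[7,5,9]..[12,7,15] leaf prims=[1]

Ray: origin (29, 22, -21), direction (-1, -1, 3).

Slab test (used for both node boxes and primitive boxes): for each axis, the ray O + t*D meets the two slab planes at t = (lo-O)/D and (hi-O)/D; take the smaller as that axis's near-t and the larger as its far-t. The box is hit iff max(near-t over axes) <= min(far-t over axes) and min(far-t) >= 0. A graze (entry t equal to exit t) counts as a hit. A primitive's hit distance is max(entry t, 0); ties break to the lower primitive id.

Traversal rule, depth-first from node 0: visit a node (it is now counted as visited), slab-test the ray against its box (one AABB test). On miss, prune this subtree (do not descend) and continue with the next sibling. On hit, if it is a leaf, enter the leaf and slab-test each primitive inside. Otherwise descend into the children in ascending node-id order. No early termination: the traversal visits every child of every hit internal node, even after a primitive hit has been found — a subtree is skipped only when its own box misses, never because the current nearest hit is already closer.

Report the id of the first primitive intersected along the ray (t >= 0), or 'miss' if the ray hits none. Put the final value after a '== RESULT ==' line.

Trace the traversal:
N0 x:[8,48] y:[1,39] z:[2/3,40/3] -> hit [8,40/3], descend [9, 10, 11, 22]
  N9 x:[24,37] y:[28,39] z:[6,13] -> miss, prune
  N10 x:[9,28] y:[3,17] z:[7,40/3] -> hit [9,40/3], descend [6, 20, 23, 24]
    N6 x:[17,23] y:[5,10] z:[7,26/3] -> miss, prune
    N20 x:[9,21] y:[11,15] z:[12,40/3] -> hit [12,40/3], descend [5, 13]
      N5 x:[16,21] y:[12,15] z:[12,37/3] -> miss, prune
      N13 x:[9,15] y:[11,14] z:[13,40/3] -> hit [13,40/3] leaf, test {P16@t=13}
    N23 x:[24,28] y:[3,6] z:[25/3,29/3] -> miss, prune
    N24 x:[17,22] y:[15,17] z:[10,12] -> miss, prune
  N11 x:[8,23] y:[1,18] z:[2/3,8] -> hit [8,8], descend [14, 15, 18, 19]
    N14 x:[15,21] y:[1,4] z:[10/3,16/3] -> miss, prune
    N15 x:[22,23] y:[17,18] z:[2/3,7/3] -> miss, prune
    N18 x:[14,19] y:[1,5] z:[11/3,14/3] -> miss, prune
    N19 x:[8,11] y:[3,9] z:[6,8] -> hit [8,8] leaf, test {P3@t=8}
  N22 x:[28,48] y:[1,26] z:[2,40/3] -> miss, prune

order=[0, 9, 10, 6, 20, 5, 13, 23, 24, 11, 14, 15, 18, 19, 22]  |boxes|=15  |leaves|=2  hit=P3

== RESULT ==
3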